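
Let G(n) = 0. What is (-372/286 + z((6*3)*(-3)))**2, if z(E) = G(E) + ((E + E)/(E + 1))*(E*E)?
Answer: 2027236757323716/57441241 ≈ 3.5292e+7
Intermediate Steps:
z(E) = 2*E**3/(1 + E) (z(E) = 0 + ((E + E)/(E + 1))*(E*E) = 0 + ((2*E)/(1 + E))*E**2 = 0 + (2*E/(1 + E))*E**2 = 0 + 2*E**3/(1 + E) = 2*E**3/(1 + E))
(-372/286 + z((6*3)*(-3)))**2 = (-372/286 + 2*((6*3)*(-3))**3/(1 + (6*3)*(-3)))**2 = (-372*1/286 + 2*(18*(-3))**3/(1 + 18*(-3)))**2 = (-186/143 + 2*(-54)**3/(1 - 54))**2 = (-186/143 + 2*(-157464)/(-53))**2 = (-186/143 + 2*(-157464)*(-1/53))**2 = (-186/143 + 314928/53)**2 = (45024846/7579)**2 = 2027236757323716/57441241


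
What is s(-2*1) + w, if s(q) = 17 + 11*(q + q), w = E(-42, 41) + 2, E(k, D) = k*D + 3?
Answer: -1744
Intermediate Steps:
E(k, D) = 3 + D*k (E(k, D) = D*k + 3 = 3 + D*k)
w = -1717 (w = (3 + 41*(-42)) + 2 = (3 - 1722) + 2 = -1719 + 2 = -1717)
s(q) = 17 + 22*q (s(q) = 17 + 11*(2*q) = 17 + 22*q)
s(-2*1) + w = (17 + 22*(-2*1)) - 1717 = (17 + 22*(-2)) - 1717 = (17 - 44) - 1717 = -27 - 1717 = -1744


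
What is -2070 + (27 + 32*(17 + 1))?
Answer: -1467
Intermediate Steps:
-2070 + (27 + 32*(17 + 1)) = -2070 + (27 + 32*18) = -2070 + (27 + 576) = -2070 + 603 = -1467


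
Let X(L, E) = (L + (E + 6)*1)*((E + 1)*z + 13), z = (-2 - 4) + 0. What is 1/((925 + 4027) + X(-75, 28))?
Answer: 1/11553 ≈ 8.6558e-5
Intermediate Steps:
z = -6 (z = -6 + 0 = -6)
X(L, E) = (7 - 6*E)*(6 + E + L) (X(L, E) = (L + (E + 6)*1)*((E + 1)*(-6) + 13) = (L + (6 + E)*1)*((1 + E)*(-6) + 13) = (L + (6 + E))*((-6 - 6*E) + 13) = (6 + E + L)*(7 - 6*E) = (7 - 6*E)*(6 + E + L))
1/((925 + 4027) + X(-75, 28)) = 1/((925 + 4027) + (42 - 29*28 - 6*28**2 + 7*(-75) - 6*28*(-75))) = 1/(4952 + (42 - 812 - 6*784 - 525 + 12600)) = 1/(4952 + (42 - 812 - 4704 - 525 + 12600)) = 1/(4952 + 6601) = 1/11553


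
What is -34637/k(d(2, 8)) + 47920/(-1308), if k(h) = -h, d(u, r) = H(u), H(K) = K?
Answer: 11302339/654 ≈ 17282.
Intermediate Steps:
d(u, r) = u
-34637/k(d(2, 8)) + 47920/(-1308) = -34637/((-1*2)) + 47920/(-1308) = -34637/(-2) + 47920*(-1/1308) = -34637*(-½) - 11980/327 = 34637/2 - 11980/327 = 11302339/654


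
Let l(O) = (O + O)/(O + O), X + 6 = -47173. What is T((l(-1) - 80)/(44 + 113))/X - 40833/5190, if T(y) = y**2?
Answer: -15828449189411/2011843245830 ≈ -7.8676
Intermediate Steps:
X = -47179 (X = -6 - 47173 = -47179)
l(O) = 1 (l(O) = (2*O)/((2*O)) = (2*O)*(1/(2*O)) = 1)
T((l(-1) - 80)/(44 + 113))/X - 40833/5190 = ((1 - 80)/(44 + 113))**2/(-47179) - 40833/5190 = (-79/157)**2*(-1/47179) - 40833*1/5190 = (-79*1/157)**2*(-1/47179) - 13611/1730 = (-79/157)**2*(-1/47179) - 13611/1730 = (6241/24649)*(-1/47179) - 13611/1730 = -6241/1162915171 - 13611/1730 = -15828449189411/2011843245830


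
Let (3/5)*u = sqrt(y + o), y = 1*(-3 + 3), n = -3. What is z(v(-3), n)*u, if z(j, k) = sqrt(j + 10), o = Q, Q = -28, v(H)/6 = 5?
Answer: 20*I*sqrt(70)/3 ≈ 55.777*I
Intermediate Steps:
v(H) = 30 (v(H) = 6*5 = 30)
o = -28
y = 0 (y = 1*0 = 0)
u = 10*I*sqrt(7)/3 (u = 5*sqrt(0 - 28)/3 = 5*sqrt(-28)/3 = 5*(2*I*sqrt(7))/3 = 10*I*sqrt(7)/3 ≈ 8.8192*I)
z(j, k) = sqrt(10 + j)
z(v(-3), n)*u = sqrt(10 + 30)*(10*I*sqrt(7)/3) = sqrt(40)*(10*I*sqrt(7)/3) = (2*sqrt(10))*(10*I*sqrt(7)/3) = 20*I*sqrt(70)/3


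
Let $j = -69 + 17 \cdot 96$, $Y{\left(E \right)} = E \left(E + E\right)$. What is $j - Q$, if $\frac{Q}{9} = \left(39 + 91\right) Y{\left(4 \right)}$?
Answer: $-35877$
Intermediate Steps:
$Y{\left(E \right)} = 2 E^{2}$ ($Y{\left(E \right)} = E 2 E = 2 E^{2}$)
$Q = 37440$ ($Q = 9 \left(39 + 91\right) 2 \cdot 4^{2} = 9 \cdot 130 \cdot 2 \cdot 16 = 9 \cdot 130 \cdot 32 = 9 \cdot 4160 = 37440$)
$j = 1563$ ($j = -69 + 1632 = 1563$)
$j - Q = 1563 - 37440 = -35877$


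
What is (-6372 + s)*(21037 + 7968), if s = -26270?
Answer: -946781210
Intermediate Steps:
(-6372 + s)*(21037 + 7968) = (-6372 - 26270)*(21037 + 7968) = -32642*29005 = -946781210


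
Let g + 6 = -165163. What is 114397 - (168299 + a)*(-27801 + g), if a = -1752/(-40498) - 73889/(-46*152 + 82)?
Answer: 454445904489817930/13992059 ≈ 3.2479e+10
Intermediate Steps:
g = -165169 (g = -6 - 165163 = -165169)
a = 1502231521/139920590 (a = -1752*(-1/40498) - 73889/(-6992 + 82) = 876/20249 - 73889/(-6910) = 876/20249 - 73889*(-1/6910) = 876/20249 + 73889/6910 = 1502231521/139920590 ≈ 10.736)
114397 - (168299 + a)*(-27801 + g) = 114397 - (168299 + 1502231521/139920590)*(-27801 - 165169) = 114397 - 23549997607931*(-192970)/139920590 = 114397 - 1*(-454444303840244507/13992059) = 114397 + 454444303840244507/13992059 = 454445904489817930/13992059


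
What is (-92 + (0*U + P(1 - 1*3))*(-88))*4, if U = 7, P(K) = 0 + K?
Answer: 336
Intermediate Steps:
P(K) = K
(-92 + (0*U + P(1 - 1*3))*(-88))*4 = (-92 + (0*7 + (1 - 1*3))*(-88))*4 = (-92 + (0 + (1 - 3))*(-88))*4 = (-92 + (0 - 2)*(-88))*4 = (-92 - 2*(-88))*4 = (-92 + 176)*4 = 84*4 = 336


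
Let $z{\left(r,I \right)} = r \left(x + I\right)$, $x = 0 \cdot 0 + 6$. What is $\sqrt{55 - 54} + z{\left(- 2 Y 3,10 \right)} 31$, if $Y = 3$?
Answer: $-8927$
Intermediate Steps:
$x = 6$ ($x = 0 + 6 = 6$)
$z{\left(r,I \right)} = r \left(6 + I\right)$
$\sqrt{55 - 54} + z{\left(- 2 Y 3,10 \right)} 31 = \sqrt{55 - 54} + \left(-2\right) 3 \cdot 3 \left(6 + 10\right) 31 = \sqrt{1} + \left(-6\right) 3 \cdot 16 \cdot 31 = 1 + \left(-18\right) 16 \cdot 31 = 1 - 8928 = -8927$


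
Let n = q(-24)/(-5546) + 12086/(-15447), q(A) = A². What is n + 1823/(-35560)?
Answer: -1428059239853/1523195922360 ≈ -0.93754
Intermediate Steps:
n = -37963214/42834531 (n = (-24)²/(-5546) + 12086/(-15447) = 576*(-1/5546) + 12086*(-1/15447) = -288/2773 - 12086/15447 = -37963214/42834531 ≈ -0.88628)
n + 1823/(-35560) = -37963214/42834531 + 1823/(-35560) = -37963214/42834531 + 1823*(-1/35560) = -37963214/42834531 - 1823/35560 = -1428059239853/1523195922360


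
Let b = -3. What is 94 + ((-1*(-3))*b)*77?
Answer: -599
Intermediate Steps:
94 + ((-1*(-3))*b)*77 = 94 + (-1*(-3)*(-3))*77 = 94 + (3*(-3))*77 = 94 - 9*77 = 94 - 693 = -599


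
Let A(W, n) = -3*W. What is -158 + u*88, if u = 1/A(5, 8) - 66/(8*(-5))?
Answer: -56/3 ≈ -18.667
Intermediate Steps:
u = 19/12 (u = 1/(-3*5) - 66/(8*(-5)) = 1/(-15) - 66/(-40) = 1*(-1/15) - 66*(-1/40) = -1/15 + 33/20 = 19/12 ≈ 1.5833)
-158 + u*88 = -158 + (19/12)*88 = -158 + 418/3 = -56/3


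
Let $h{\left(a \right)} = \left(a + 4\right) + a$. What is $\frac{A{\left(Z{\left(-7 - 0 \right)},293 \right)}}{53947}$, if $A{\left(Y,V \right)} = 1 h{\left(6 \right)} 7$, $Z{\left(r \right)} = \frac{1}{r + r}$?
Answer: $\frac{112}{53947} \approx 0.0020761$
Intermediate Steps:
$h{\left(a \right)} = 4 + 2 a$ ($h{\left(a \right)} = \left(4 + a\right) + a = 4 + 2 a$)
$Z{\left(r \right)} = \frac{1}{2 r}$
$A{\left(Y,V \right)} = 112$ ($A{\left(Y,V \right)} = 1 \left(4 + 2 \cdot 6\right) 7 = 1 \left(4 + 12\right) 7 = 1 \cdot 16 \cdot 7 = 16 \cdot 7 = 112$)
$\frac{A{\left(Z{\left(-7 - 0 \right)},293 \right)}}{53947} = \frac{112}{53947}$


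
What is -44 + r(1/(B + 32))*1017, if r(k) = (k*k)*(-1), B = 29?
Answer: -164741/3721 ≈ -44.273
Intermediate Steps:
r(k) = -k² (r(k) = k²*(-1) = -k²)
-44 + r(1/(B + 32))*1017 = -44 - (1/(29 + 32))²*1017 = -44 - (1/61)²*1017 = -44 - 1*1/3721*1017 = -44 - 1/3721*1017 = -44 - 1017/3721 = -164741/3721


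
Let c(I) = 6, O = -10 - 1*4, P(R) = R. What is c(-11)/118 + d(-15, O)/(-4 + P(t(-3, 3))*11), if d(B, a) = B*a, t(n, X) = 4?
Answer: 1251/236 ≈ 5.3008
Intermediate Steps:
O = -14 (O = -10 - 4 = -14)
c(-11)/118 + d(-15, O)/(-4 + P(t(-3, 3))*11) = 6/118 + (-15*(-14))/(-4 + 4*11) = 6*(1/118) + 210/(-4 + 44) = 3/59 + 210/40 = 3/59 + 210*(1/40) = 3/59 + 21/4 = 1251/236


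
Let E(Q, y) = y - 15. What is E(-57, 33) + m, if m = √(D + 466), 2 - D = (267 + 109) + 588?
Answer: 18 + 4*I*√31 ≈ 18.0 + 22.271*I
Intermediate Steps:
E(Q, y) = -15 + y
D = -962 (D = 2 - ((267 + 109) + 588) = 2 - (376 + 588) = 2 - 1*964 = 2 - 964 = -962)
m = 4*I*√31 (m = √(-962 + 466) = √(-496) = 4*I*√31 ≈ 22.271*I)
E(-57, 33) + m = (-15 + 33) + 4*I*√31 = 18 + 4*I*√31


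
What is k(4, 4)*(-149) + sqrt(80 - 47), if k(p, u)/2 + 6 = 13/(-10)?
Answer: 10877/5 + sqrt(33) ≈ 2181.1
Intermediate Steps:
k(p, u) = -73/5 (k(p, u) = -12 + 2*(13/(-10)) = -12 + 2*(13*(-1/10)) = -12 + 2*(-13/10) = -12 - 13/5 = -73/5)
k(4, 4)*(-149) + sqrt(80 - 47) = -73/5*(-149) + sqrt(80 - 47) = 10877/5 + sqrt(33)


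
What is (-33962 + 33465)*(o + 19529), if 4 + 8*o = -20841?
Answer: -67287339/8 ≈ -8.4109e+6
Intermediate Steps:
o = -20845/8 (o = -½ + (⅛)*(-20841) = -½ - 20841/8 = -20845/8 ≈ -2605.6)
(-33962 + 33465)*(o + 19529) = (-33962 + 33465)*(-20845/8 + 19529) = -497*135387/8 = -67287339/8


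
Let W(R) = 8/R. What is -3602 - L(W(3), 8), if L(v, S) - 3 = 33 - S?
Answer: -3630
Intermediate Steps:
L(v, S) = 36 - S (L(v, S) = 3 + (33 - S) = 36 - S)
-3602 - L(W(3), 8) = -3602 - (36 - 1*8) = -3602 - (36 - 8) = -3602 - 1*28 = -3602 - 28 = -3630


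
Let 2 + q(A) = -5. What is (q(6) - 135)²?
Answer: 20164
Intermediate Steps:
q(A) = -7 (q(A) = -2 - 5 = -7)
(q(6) - 135)² = (-7 - 135)² = (-142)² = 20164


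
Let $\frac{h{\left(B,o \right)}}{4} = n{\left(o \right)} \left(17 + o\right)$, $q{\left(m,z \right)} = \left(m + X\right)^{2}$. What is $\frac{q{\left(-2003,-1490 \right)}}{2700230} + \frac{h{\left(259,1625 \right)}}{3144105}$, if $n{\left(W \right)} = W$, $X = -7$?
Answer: $\frac{830441068010}{169796132883} \approx 4.8908$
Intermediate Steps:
$q{\left(m,z \right)} = \left(-7 + m\right)^{2}$ ($q{\left(m,z \right)} = \left(m - 7\right)^{2} = \left(-7 + m\right)^{2}$)
$h{\left(B,o \right)} = 4 o \left(17 + o\right)$
$\frac{q{\left(-2003,-1490 \right)}}{2700230} + \frac{h{\left(259,1625 \right)}}{3144105} = \frac{\left(-7 - 2003\right)^{2}}{2700230} + \frac{4 \cdot 1625 \left(17 + 1625\right)}{3144105} = \left(-2010\right)^{2} \cdot \frac{1}{2700230} + 4 \cdot 1625 \cdot 1642 \cdot \frac{1}{3144105} = 4040100 \cdot \frac{1}{2700230} + 10673000 \cdot \frac{1}{3144105} = \frac{404010}{270023} + \frac{2134600}{628821} = \frac{830441068010}{169796132883}$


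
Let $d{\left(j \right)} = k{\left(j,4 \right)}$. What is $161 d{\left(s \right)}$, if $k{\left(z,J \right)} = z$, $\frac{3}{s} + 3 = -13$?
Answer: $- \frac{483}{16} \approx -30.188$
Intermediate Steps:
$s = - \frac{3}{16}$ ($s = \frac{3}{-3 - 13} = \frac{3}{-16} = 3 \left(- \frac{1}{16}\right) = - \frac{3}{16} \approx -0.1875$)
$d{\left(j \right)} = j$
$161 d{\left(s \right)} = 161 \left(- \frac{3}{16}\right) = - \frac{483}{16}$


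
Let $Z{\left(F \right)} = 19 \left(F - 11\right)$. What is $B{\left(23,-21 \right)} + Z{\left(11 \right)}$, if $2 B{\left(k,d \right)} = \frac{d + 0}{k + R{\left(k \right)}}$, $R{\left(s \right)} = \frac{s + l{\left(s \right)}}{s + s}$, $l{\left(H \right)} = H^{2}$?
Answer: $- \frac{3}{10} \approx -0.3$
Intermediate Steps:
$Z{\left(F \right)} = -209 + 19 F$ ($Z{\left(F \right)} = 19 \left(-11 + F\right) = -209 + 19 F$)
$R{\left(s \right)} = \frac{s + s^{2}}{2 s}$ ($R{\left(s \right)} = \frac{s + s^{2}}{s + s} = \frac{s + s^{2}}{2 s}$)
$B{\left(k,d \right)} = \frac{d}{2 \left(\frac{1}{2} + \frac{3 k}{2}\right)}$ ($B{\left(k,d \right)} = \frac{\left(d + 0\right) \frac{1}{k + \left(\frac{1}{2} + \frac{k}{2}\right)}}{2} = \frac{d \frac{1}{\frac{1}{2} + \frac{3 k}{2}}}{2} = \frac{d}{2 \left(\frac{1}{2} + \frac{3 k}{2}\right)}$)
$B{\left(23,-21 \right)} + Z{\left(11 \right)} = - \frac{21}{1 + 3 \cdot 23} + \left(-209 + 19 \cdot 11\right) = - \frac{21}{1 + 69} + \left(-209 + 209\right) = - \frac{21}{70} + 0 = \left(-21\right) \frac{1}{70} + 0 = - \frac{3}{10} + 0 = - \frac{3}{10}$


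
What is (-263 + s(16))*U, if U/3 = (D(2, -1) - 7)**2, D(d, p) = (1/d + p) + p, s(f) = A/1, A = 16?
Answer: -214149/4 ≈ -53537.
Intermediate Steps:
s(f) = 16 (s(f) = 16/1 = 16*1 = 16)
D(d, p) = 1/d + 2*p (D(d, p) = (p + 1/d) + p = 1/d + 2*p)
U = 867/4 (U = 3*((1/2 + 2*(-1)) - 7)**2 = 3*((1/2 - 2) - 7)**2 = 3*(-3/2 - 7)**2 = 3*(-17/2)**2 = 3*(289/4) = 867/4 ≈ 216.75)
(-263 + s(16))*U = (-263 + 16)*(867/4) = -247*867/4 = -214149/4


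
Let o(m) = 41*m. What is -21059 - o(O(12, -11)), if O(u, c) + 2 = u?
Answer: -21469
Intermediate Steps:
O(u, c) = -2 + u
-21059 - o(O(12, -11)) = -21059 - 41*(-2 + 12) = -21059 - 41*10 = -21059 - 1*410 = -21059 - 410 = -21469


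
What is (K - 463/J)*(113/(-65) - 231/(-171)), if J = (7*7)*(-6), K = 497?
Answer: -105245158/544635 ≈ -193.24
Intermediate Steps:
J = -294 (J = 49*(-6) = -294)
(K - 463/J)*(113/(-65) - 231/(-171)) = (497 - 463/(-294))*(113/(-65) - 231/(-171)) = (497 - 463*(-1/294))*(113*(-1/65) - 231*(-1/171)) = (497 + 463/294)*(-113/65 + 77/57) = (146581/294)*(-1436/3705) = -105245158/544635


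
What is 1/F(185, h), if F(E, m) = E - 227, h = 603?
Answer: -1/42 ≈ -0.023810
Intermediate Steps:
F(E, m) = -227 + E
1/F(185, h) = 1/(-227 + 185) = 1/(-42) = -1/42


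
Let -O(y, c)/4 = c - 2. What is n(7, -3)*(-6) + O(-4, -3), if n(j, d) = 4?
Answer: -4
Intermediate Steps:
O(y, c) = 8 - 4*c (O(y, c) = -4*(c - 2) = -4*(-2 + c) = 8 - 4*c)
n(7, -3)*(-6) + O(-4, -3) = 4*(-6) + (8 - 4*(-3)) = -24 + (8 + 12) = -24 + 20 = -4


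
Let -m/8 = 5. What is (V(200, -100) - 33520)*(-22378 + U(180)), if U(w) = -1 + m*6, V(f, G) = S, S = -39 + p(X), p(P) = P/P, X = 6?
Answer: 759048402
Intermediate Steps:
m = -40 (m = -8*5 = -40)
p(P) = 1
S = -38 (S = -39 + 1 = -38)
V(f, G) = -38
U(w) = -241 (U(w) = -1 - 40*6 = -1 - 240 = -241)
(V(200, -100) - 33520)*(-22378 + U(180)) = (-38 - 33520)*(-22378 - 241) = -33558*(-22619) = 759048402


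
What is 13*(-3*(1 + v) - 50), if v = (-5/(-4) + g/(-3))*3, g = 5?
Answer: -2561/4 ≈ -640.25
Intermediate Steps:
v = -5/4 (v = (-5/(-4) + 5/(-3))*3 = (-5*(-¼) + 5*(-⅓))*3 = (5/4 - 5/3)*3 = -5/12*3 = -5/4 ≈ -1.2500)
13*(-3*(1 + v) - 50) = 13*(-3*(1 - 5/4) - 50) = 13*(-3*(-¼) - 50) = 13*(¾ - 50) = 13*(-197/4) = -2561/4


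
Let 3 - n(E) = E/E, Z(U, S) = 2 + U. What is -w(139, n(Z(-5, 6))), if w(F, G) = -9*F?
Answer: 1251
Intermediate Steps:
n(E) = 2 (n(E) = 3 - E/E = 3 - 1*1 = 3 - 1 = 2)
-w(139, n(Z(-5, 6))) = -(-9)*139 = -1*(-1251) = 1251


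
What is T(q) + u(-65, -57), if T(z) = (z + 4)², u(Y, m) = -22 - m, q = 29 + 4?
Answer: 1404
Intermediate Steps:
q = 33
T(z) = (4 + z)²
T(q) + u(-65, -57) = (4 + 33)² + (-22 - 1*(-57)) = 37² + (-22 + 57) = 1369 + 35 = 1404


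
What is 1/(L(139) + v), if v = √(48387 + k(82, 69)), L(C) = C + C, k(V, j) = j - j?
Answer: 278/28897 - 127*√3/28897 ≈ 0.0020082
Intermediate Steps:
k(V, j) = 0
L(C) = 2*C
v = 127*√3 (v = √(48387 + 0) = √48387 = 127*√3 ≈ 219.97)
1/(L(139) + v) = 1/(2*139 + 127*√3) = 1/(278 + 127*√3)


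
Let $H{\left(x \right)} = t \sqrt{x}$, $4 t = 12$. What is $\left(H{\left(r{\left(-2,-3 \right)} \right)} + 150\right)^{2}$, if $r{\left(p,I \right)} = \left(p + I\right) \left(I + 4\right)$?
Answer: $22455 + 900 i \sqrt{5} \approx 22455.0 + 2012.5 i$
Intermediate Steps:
$r{\left(p,I \right)} = \left(4 + I\right) \left(I + p\right)$ ($r{\left(p,I \right)} = \left(I + p\right) \left(4 + I\right) = \left(4 + I\right) \left(I + p\right)$)
$t = 3$ ($t = \frac{1}{4} \cdot 12 = 3$)
$H{\left(x \right)} = 3 \sqrt{x}$
$\left(H{\left(r{\left(-2,-3 \right)} \right)} + 150\right)^{2} = \left(3 \sqrt{\left(-3\right)^{2} + 4 \left(-3\right) + 4 \left(-2\right) - -6} + 150\right)^{2} = \left(3 \sqrt{9 - 12 - 8 + 6} + 150\right)^{2} = \left(3 \sqrt{-5} + 150\right)^{2} = \left(3 i \sqrt{5} + 150\right)^{2} = \left(150 + 3 i \sqrt{5}\right)^{2}$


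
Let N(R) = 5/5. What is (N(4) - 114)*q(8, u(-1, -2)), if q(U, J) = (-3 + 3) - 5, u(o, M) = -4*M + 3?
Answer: 565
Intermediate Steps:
N(R) = 1 (N(R) = 5*(1/5) = 1)
u(o, M) = 3 - 4*M
q(U, J) = -5 (q(U, J) = 0 - 5 = -5)
(N(4) - 114)*q(8, u(-1, -2)) = (1 - 114)*(-5) = -113*(-5) = 565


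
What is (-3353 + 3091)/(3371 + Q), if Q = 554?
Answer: -262/3925 ≈ -0.066752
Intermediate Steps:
(-3353 + 3091)/(3371 + Q) = (-3353 + 3091)/(3371 + 554) = -262/3925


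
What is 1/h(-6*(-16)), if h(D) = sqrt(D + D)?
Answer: sqrt(3)/24 ≈ 0.072169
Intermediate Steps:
h(D) = sqrt(2)*sqrt(D) (h(D) = sqrt(2*D) = sqrt(2)*sqrt(D))
1/h(-6*(-16)) = 1/(sqrt(2)*sqrt(-6*(-16))) = 1/(sqrt(2)*sqrt(96)) = 1/(sqrt(2)*(4*sqrt(6))) = 1/(8*sqrt(3)) = sqrt(3)/24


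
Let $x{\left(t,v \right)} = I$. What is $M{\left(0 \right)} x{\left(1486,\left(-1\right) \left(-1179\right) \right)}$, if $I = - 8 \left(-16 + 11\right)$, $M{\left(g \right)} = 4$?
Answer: $160$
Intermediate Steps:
$I = 40$ ($I = \left(-8\right) \left(-5\right) = 40$)
$x{\left(t,v \right)} = 40$
$M{\left(0 \right)} x{\left(1486,\left(-1\right) \left(-1179\right) \right)} = 4 \cdot 40 = 160$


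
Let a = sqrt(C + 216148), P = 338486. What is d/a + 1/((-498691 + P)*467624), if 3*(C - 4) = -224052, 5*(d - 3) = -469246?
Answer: -1/74915702920 - 469231*sqrt(35367)/353670 ≈ -249.51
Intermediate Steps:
d = -469231/5 (d = 3 + (1/5)*(-469246) = 3 - 469246/5 = -469231/5 ≈ -93846.)
C = -74680 (C = 4 + (1/3)*(-224052) = 4 - 74684 = -74680)
a = 2*sqrt(35367) (a = sqrt(-74680 + 216148) = sqrt(141468) = 2*sqrt(35367) ≈ 376.12)
d/a + 1/((-498691 + P)*467624) = -469231*sqrt(35367)/70734/5 + 1/((-498691 + 338486)*467624) = -469231*sqrt(35367)/353670 + (1/467624)/(-160205) = -469231*sqrt(35367)/353670 - 1/160205*1/467624 = -469231*sqrt(35367)/353670 - 1/74915702920 = -1/74915702920 - 469231*sqrt(35367)/353670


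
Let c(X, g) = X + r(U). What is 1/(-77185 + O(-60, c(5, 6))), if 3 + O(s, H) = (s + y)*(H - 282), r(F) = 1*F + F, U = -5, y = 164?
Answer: -1/107036 ≈ -9.3426e-6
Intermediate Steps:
r(F) = 2*F (r(F) = F + F = 2*F)
c(X, g) = -10 + X (c(X, g) = X + 2*(-5) = X - 10 = -10 + X)
O(s, H) = -3 + (-282 + H)*(164 + s) (O(s, H) = -3 + (s + 164)*(H - 282) = -3 + (164 + s)*(-282 + H) = -3 + (-282 + H)*(164 + s))
1/(-77185 + O(-60, c(5, 6))) = 1/(-77185 + (-46251 - 282*(-60) + 164*(-10 + 5) + (-10 + 5)*(-60))) = 1/(-77185 + (-46251 + 16920 + 164*(-5) - 5*(-60))) = 1/(-77185 + (-46251 + 16920 - 820 + 300)) = 1/(-77185 - 29851) = 1/(-107036) = -1/107036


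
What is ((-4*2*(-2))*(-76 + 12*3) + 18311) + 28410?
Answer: 46081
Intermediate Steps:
((-4*2*(-2))*(-76 + 12*3) + 18311) + 28410 = ((-8*(-2))*(-76 + 36) + 18311) + 28410 = (16*(-40) + 18311) + 28410 = (-640 + 18311) + 28410 = 17671 + 28410 = 46081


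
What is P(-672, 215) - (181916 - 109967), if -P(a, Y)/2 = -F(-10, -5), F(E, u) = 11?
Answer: -71927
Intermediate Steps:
P(a, Y) = 22 (P(a, Y) = -(-2)*11 = -2*(-11) = 22)
P(-672, 215) - (181916 - 109967) = 22 - (181916 - 109967) = 22 - 1*71949 = 22 - 71949 = -71927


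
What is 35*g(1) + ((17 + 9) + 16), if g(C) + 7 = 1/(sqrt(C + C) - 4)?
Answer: -213 - 5*sqrt(2)/2 ≈ -216.54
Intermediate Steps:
g(C) = -7 + 1/(-4 + sqrt(2)*sqrt(C)) (g(C) = -7 + 1/(sqrt(C + C) - 4) = -7 + 1/(sqrt(2*C) - 4) = -7 + 1/(sqrt(2)*sqrt(C) - 4) = -7 + 1/(-4 + sqrt(2)*sqrt(C)))
35*g(1) + ((17 + 9) + 16) = 35*((29 - 7*sqrt(2)*sqrt(1))/(-4 + sqrt(2)*sqrt(1))) + ((17 + 9) + 16) = 35*((29 - 7*sqrt(2)*1)/(-4 + sqrt(2)*1)) + (26 + 16) = 35*((29 - 7*sqrt(2))/(-4 + sqrt(2))) + 42 = 35*(29 - 7*sqrt(2))/(-4 + sqrt(2)) + 42 = 42 + 35*(29 - 7*sqrt(2))/(-4 + sqrt(2))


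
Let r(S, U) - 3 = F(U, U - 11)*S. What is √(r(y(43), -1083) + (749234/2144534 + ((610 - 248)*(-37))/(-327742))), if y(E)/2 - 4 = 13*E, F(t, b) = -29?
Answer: I*√20573363758410006296129393/25101923651 ≈ 180.69*I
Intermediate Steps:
y(E) = 8 + 26*E (y(E) = 8 + 2*(13*E) = 8 + 26*E)
r(S, U) = 3 - 29*S
√(r(y(43), -1083) + (749234/2144534 + ((610 - 248)*(-37))/(-327742))) = √((3 - 29*(8 + 26*43)) + (749234/2144534 + ((610 - 248)*(-37))/(-327742))) = √((3 - 29*(8 + 1118)) + (749234*(1/2144534) + (362*(-37))*(-1/327742))) = √((3 - 29*1126) + (374617/1072267 - 13394*(-1/327742))) = √((3 - 32654) + (374617/1072267 + 6697/163871)) = √(-32651 + 68569834506/175713465557) = √(-5737151794067101/175713465557) = I*√20573363758410006296129393/25101923651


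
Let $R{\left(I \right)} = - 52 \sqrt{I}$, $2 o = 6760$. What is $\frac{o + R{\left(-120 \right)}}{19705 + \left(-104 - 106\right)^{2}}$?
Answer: $\frac{676}{12761} - \frac{104 i \sqrt{30}}{63805} \approx 0.052974 - 0.0089277 i$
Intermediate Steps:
$o = 3380$ ($o = \frac{1}{2} \cdot 6760 = 3380$)
$\frac{o + R{\left(-120 \right)}}{19705 + \left(-104 - 106\right)^{2}} = \frac{3380 - 52 \sqrt{-120}}{19705 + \left(-104 - 106\right)^{2}} = \frac{3380 - 52 \cdot 2 i \sqrt{30}}{19705 + \left(-210\right)^{2}} = \frac{3380 - 104 i \sqrt{30}}{19705 + 44100} = \frac{3380 - 104 i \sqrt{30}}{63805} = \left(3380 - 104 i \sqrt{30}\right) \frac{1}{63805} = \frac{676}{12761} - \frac{104 i \sqrt{30}}{63805}$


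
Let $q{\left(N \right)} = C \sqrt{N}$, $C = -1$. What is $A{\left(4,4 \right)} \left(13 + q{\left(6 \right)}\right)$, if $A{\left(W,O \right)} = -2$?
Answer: $-26 + 2 \sqrt{6} \approx -21.101$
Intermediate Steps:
$q{\left(N \right)} = - \sqrt{N}$
$A{\left(4,4 \right)} \left(13 + q{\left(6 \right)}\right) = - 2 \left(13 - \sqrt{6}\right) = -26 + 2 \sqrt{6}$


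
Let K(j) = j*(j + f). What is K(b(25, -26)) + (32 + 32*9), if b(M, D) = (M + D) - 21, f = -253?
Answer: 6370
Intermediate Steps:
b(M, D) = -21 + D + M (b(M, D) = (D + M) - 21 = -21 + D + M)
K(j) = j*(-253 + j) (K(j) = j*(j - 253) = j*(-253 + j))
K(b(25, -26)) + (32 + 32*9) = (-21 - 26 + 25)*(-253 + (-21 - 26 + 25)) + (32 + 32*9) = -22*(-253 - 22) + (32 + 288) = -22*(-275) + 320 = 6050 + 320 = 6370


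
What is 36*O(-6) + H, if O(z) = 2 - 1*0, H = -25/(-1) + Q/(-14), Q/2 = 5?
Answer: 674/7 ≈ 96.286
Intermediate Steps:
Q = 10 (Q = 2*5 = 10)
H = 170/7 (H = -25/(-1) + 10/(-14) = -25*(-1) + 10*(-1/14) = 25 - 5/7 = 170/7 ≈ 24.286)
O(z) = 2 (O(z) = 2 + 0 = 2)
36*O(-6) + H = 36*2 + 170/7 = 72 + 170/7 = 674/7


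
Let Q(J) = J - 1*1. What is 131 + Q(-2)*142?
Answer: -295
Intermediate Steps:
Q(J) = -1 + J (Q(J) = J - 1 = -1 + J)
131 + Q(-2)*142 = 131 + (-1 - 2)*142 = 131 - 3*142 = 131 - 426 = -295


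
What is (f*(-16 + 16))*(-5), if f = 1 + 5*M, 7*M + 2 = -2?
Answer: 0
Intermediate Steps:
M = -4/7 (M = -2/7 + (⅐)*(-2) = -2/7 - 2/7 = -4/7 ≈ -0.57143)
f = -13/7 (f = 1 + 5*(-4/7) = 1 - 20/7 = -13/7 ≈ -1.8571)
(f*(-16 + 16))*(-5) = -13*(-16 + 16)/7*(-5) = -13/7*0*(-5) = 0*(-5) = 0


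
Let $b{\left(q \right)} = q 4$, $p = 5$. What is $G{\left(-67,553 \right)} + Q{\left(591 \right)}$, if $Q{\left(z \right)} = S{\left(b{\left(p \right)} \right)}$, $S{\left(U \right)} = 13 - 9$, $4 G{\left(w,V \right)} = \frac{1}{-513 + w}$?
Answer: $\frac{9279}{2320} \approx 3.9996$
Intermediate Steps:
$b{\left(q \right)} = 4 q$
$G{\left(w,V \right)} = \frac{1}{4 \left(-513 + w\right)}$
$S{\left(U \right)} = 4$
$Q{\left(z \right)} = 4$
$G{\left(-67,553 \right)} + Q{\left(591 \right)} = \frac{1}{4 \left(-513 - 67\right)} + 4 = \frac{1}{4 \left(-580\right)} + 4 = \frac{1}{4} \left(- \frac{1}{580}\right) + 4 = - \frac{1}{2320} + 4 = \frac{9279}{2320}$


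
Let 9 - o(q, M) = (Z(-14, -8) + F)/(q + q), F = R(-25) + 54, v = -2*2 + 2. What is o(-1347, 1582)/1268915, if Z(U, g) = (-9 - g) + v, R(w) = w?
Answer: 328/46195365 ≈ 7.1003e-6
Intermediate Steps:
v = -2 (v = -4 + 2 = -2)
Z(U, g) = -11 - g (Z(U, g) = (-9 - g) - 2 = -11 - g)
F = 29 (F = -25 + 54 = 29)
o(q, M) = 9 - 13/q (o(q, M) = 9 - ((-11 - 1*(-8)) + 29)/(q + q) = 9 - ((-11 + 8) + 29)/(2*q) = 9 - (-3 + 29)*1/(2*q) = 9 - 26*1/(2*q) = 9 - 13/q)
o(-1347, 1582)/1268915 = (9 - 13/(-1347))/1268915 = (9 - 13*(-1/1347))*(1/1268915) = (9 + 13/1347)*(1/1268915) = (12136/1347)*(1/1268915) = 328/46195365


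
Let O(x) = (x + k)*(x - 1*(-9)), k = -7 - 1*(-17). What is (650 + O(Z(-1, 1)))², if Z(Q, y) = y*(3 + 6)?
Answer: 984064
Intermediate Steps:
k = 10 (k = -7 + 17 = 10)
Z(Q, y) = 9*y (Z(Q, y) = y*9 = 9*y)
O(x) = (9 + x)*(10 + x) (O(x) = (x + 10)*(x - 1*(-9)) = (10 + x)*(x + 9) = (10 + x)*(9 + x) = (9 + x)*(10 + x))
(650 + O(Z(-1, 1)))² = (650 + (90 + (9*1)² + 19*(9*1)))² = (650 + (90 + 9² + 19*9))² = (650 + (90 + 81 + 171))² = (650 + 342)² = 992² = 984064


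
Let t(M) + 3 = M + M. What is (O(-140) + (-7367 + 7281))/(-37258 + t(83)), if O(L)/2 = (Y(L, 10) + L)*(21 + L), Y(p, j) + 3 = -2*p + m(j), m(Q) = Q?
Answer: 35072/37095 ≈ 0.94546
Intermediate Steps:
Y(p, j) = -3 + j - 2*p (Y(p, j) = -3 + (-2*p + j) = -3 + (j - 2*p) = -3 + j - 2*p)
t(M) = -3 + 2*M (t(M) = -3 + (M + M) = -3 + 2*M)
O(L) = 2*(7 - L)*(21 + L) (O(L) = 2*(((-3 + 10 - 2*L) + L)*(21 + L)) = 2*(((7 - 2*L) + L)*(21 + L)) = 2*((7 - L)*(21 + L)) = 2*(7 - L)*(21 + L))
(O(-140) + (-7367 + 7281))/(-37258 + t(83)) = ((294 - 28*(-140) - 2*(-140)²) + (-7367 + 7281))/(-37258 + (-3 + 2*83)) = ((294 + 3920 - 2*19600) - 86)/(-37258 + (-3 + 166)) = ((294 + 3920 - 39200) - 86)/(-37258 + 163) = (-34986 - 86)/(-37095) = -35072*(-1/37095) = 35072/37095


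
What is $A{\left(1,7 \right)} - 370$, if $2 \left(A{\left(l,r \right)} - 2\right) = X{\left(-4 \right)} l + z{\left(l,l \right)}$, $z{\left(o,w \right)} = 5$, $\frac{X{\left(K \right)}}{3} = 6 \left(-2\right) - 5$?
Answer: $-391$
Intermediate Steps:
$X{\left(K \right)} = -51$ ($X{\left(K \right)} = 3 \left(6 \left(-2\right) - 5\right) = 3 \left(-12 - 5\right) = 3 \left(-17\right) = -51$)
$A{\left(l,r \right)} = \frac{9}{2} - \frac{51 l}{2}$ ($A{\left(l,r \right)} = 2 + \frac{- 51 l + 5}{2} = 2 + \frac{5 - 51 l}{2} = 2 - \left(- \frac{5}{2} + \frac{51 l}{2}\right) = \frac{9}{2} - \frac{51 l}{2}$)
$A{\left(1,7 \right)} - 370 = \left(\frac{9}{2} - \frac{51}{2}\right) - 370 = -21 - 370 = -391$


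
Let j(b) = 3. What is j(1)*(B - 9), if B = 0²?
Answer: -27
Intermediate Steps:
B = 0
j(1)*(B - 9) = 3*(0 - 9) = 3*(-9) = -27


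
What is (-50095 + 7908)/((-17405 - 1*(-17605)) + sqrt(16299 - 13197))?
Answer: -4218700/18449 + 42187*sqrt(3102)/36898 ≈ -164.99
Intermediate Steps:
(-50095 + 7908)/((-17405 - 1*(-17605)) + sqrt(16299 - 13197)) = -42187/((-17405 + 17605) + sqrt(3102)) = -42187/(200 + sqrt(3102))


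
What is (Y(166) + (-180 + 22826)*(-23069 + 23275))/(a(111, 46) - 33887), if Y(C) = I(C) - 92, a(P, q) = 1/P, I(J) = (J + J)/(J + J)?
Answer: -517813335/3761456 ≈ -137.66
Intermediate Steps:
I(J) = 1 (I(J) = (2*J)/((2*J)) = (2*J)*(1/(2*J)) = 1)
Y(C) = -91 (Y(C) = 1 - 92 = -91)
(Y(166) + (-180 + 22826)*(-23069 + 23275))/(a(111, 46) - 33887) = (-91 + (-180 + 22826)*(-23069 + 23275))/(1/111 - 33887) = (-91 + 22646*206)/(1/111 - 33887) = (-91 + 4665076)/(-3761456/111) = 4664985*(-111/3761456) = -517813335/3761456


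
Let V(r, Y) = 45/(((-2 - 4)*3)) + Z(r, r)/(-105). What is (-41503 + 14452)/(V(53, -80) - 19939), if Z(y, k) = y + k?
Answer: 5680710/4187927 ≈ 1.3564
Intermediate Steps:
Z(y, k) = k + y
V(r, Y) = -5/2 - 2*r/105 (V(r, Y) = 45/(((-2 - 4)*3)) + (r + r)/(-105) = 45/((-6*3)) + (2*r)*(-1/105) = 45/(-18) - 2*r/105 = 45*(-1/18) - 2*r/105 = -5/2 - 2*r/105)
(-41503 + 14452)/(V(53, -80) - 19939) = (-41503 + 14452)/((-5/2 - 2/105*53) - 19939) = -27051/((-5/2 - 106/105) - 19939) = -27051/(-737/210 - 19939) = -27051/(-4187927/210) = -27051*(-210/4187927) = 5680710/4187927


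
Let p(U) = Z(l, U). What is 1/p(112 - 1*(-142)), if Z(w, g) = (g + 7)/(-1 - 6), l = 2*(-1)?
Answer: -7/261 ≈ -0.026820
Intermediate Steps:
l = -2
Z(w, g) = -1 - g/7 (Z(w, g) = (7 + g)/(-7) = (7 + g)*(-⅐) = -1 - g/7)
p(U) = -1 - U/7
1/p(112 - 1*(-142)) = 1/(-1 - (112 - 1*(-142))/7) = 1/(-1 - (112 + 142)/7) = 1/(-1 - ⅐*254) = 1/(-1 - 254/7) = 1/(-261/7) = -7/261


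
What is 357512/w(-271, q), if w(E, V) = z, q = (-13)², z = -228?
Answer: -89378/57 ≈ -1568.0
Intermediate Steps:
q = 169
w(E, V) = -228
357512/w(-271, q) = 357512/(-228) = 357512*(-1/228) = -89378/57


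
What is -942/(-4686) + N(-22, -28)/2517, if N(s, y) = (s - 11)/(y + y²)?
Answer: 99573997/495375804 ≈ 0.20101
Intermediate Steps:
N(s, y) = (-11 + s)/(y + y²)
-942/(-4686) + N(-22, -28)/2517 = -942/(-4686) + ((-11 - 22)/((-28)*(1 - 28)))/2517 = -942*(-1/4686) - 1/28*(-33)/(-27)*(1/2517) = 157/781 - 1/28*(-1/27)*(-33)*(1/2517) = 157/781 - 11/252*1/2517 = 157/781 - 11/634284 = 99573997/495375804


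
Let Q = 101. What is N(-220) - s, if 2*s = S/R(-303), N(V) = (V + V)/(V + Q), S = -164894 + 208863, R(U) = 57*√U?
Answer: 440/119 + 43969*I*√303/34542 ≈ 3.6975 + 22.157*I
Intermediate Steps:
S = 43969
N(V) = 2*V/(101 + V) (N(V) = (V + V)/(V + 101) = (2*V)/(101 + V) = 2*V/(101 + V))
s = -43969*I*√303/34542 (s = (43969/((57*√(-303))))/2 = (43969/((57*(I*√303))))/2 = (43969/((57*I*√303)))/2 = (43969*(-I*√303/17271))/2 = (-43969*I*√303/17271)/2 = -43969*I*√303/34542 ≈ -22.157*I)
N(-220) - s = 2*(-220)/(101 - 220) - (-43969)*I*√303/34542 = 2*(-220)/(-119) + 43969*I*√303/34542 = 2*(-220)*(-1/119) + 43969*I*√303/34542 = 440/119 + 43969*I*√303/34542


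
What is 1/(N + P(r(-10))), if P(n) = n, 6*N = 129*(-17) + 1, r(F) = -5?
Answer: -3/1111 ≈ -0.0027003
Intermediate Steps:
N = -1096/3 (N = (129*(-17) + 1)/6 = (-2193 + 1)/6 = (⅙)*(-2192) = -1096/3 ≈ -365.33)
1/(N + P(r(-10))) = 1/(-1096/3 - 5) = 1/(-1111/3) = -3/1111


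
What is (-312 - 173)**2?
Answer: 235225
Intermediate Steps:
(-312 - 173)**2 = (-485)**2 = 235225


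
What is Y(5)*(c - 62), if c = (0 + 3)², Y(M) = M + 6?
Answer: -583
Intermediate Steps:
Y(M) = 6 + M
c = 9 (c = 3² = 9)
Y(5)*(c - 62) = (6 + 5)*(9 - 62) = 11*(-53) = -583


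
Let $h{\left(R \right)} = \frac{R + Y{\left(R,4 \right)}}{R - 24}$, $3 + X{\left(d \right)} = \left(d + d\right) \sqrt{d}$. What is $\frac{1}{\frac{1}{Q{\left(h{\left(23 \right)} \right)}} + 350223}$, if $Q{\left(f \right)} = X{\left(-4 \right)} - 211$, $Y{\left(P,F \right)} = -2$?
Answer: $\frac{16128469382}{5648560857424465} - \frac{16 i}{5648560857424465} \approx 2.8553 \cdot 10^{-6} - 2.8326 \cdot 10^{-15} i$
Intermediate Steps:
$X{\left(d \right)} = -3 + 2 d^{\frac{3}{2}}$ ($X{\left(d \right)} = -3 + \left(d + d\right) \sqrt{d} = -3 + 2 d \sqrt{d} = -3 + 2 d^{\frac{3}{2}}$)
$h{\left(R \right)} = \frac{-2 + R}{-24 + R}$ ($h{\left(R \right)} = \frac{R - 2}{R - 24} = \frac{-2 + R}{-24 + R}$)
$Q{\left(f \right)} = -214 - 16 i$ ($Q{\left(f \right)} = \left(-3 + 2 \left(-4\right)^{\frac{3}{2}}\right) - 211 = \left(-3 + 2 \left(- 8 i\right)\right) - 211 = \left(-3 - 16 i\right) - 211 = -214 - 16 i$)
$\frac{1}{\frac{1}{Q{\left(h{\left(23 \right)} \right)}} + 350223} = \frac{1}{\frac{1}{-214 - 16 i} + 350223} = \frac{1}{\frac{-214 + 16 i}{46052} + 350223} = \frac{1}{350223 + \frac{-214 + 16 i}{46052}}$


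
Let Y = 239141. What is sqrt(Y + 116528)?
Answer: sqrt(355669) ≈ 596.38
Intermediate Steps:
sqrt(Y + 116528) = sqrt(239141 + 116528) = sqrt(355669)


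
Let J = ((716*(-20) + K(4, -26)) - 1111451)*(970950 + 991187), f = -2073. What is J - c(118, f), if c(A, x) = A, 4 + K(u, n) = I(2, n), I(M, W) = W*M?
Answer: -2209026812417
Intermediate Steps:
I(M, W) = M*W
K(u, n) = -4 + 2*n
J = -2209026812299 (J = ((716*(-20) + (-4 + 2*(-26))) - 1111451)*(970950 + 991187) = ((-14320 + (-4 - 52)) - 1111451)*1962137 = ((-14320 - 56) - 1111451)*1962137 = (-14376 - 1111451)*1962137 = -1125827*1962137 = -2209026812299)
J - c(118, f) = -2209026812299 - 1*118 = -2209026812299 - 118 = -2209026812417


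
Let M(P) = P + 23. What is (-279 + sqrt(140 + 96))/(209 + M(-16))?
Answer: -31/24 + sqrt(59)/108 ≈ -1.2205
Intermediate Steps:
M(P) = 23 + P
(-279 + sqrt(140 + 96))/(209 + M(-16)) = (-279 + sqrt(140 + 96))/(209 + (23 - 16)) = (-279 + sqrt(236))/(209 + 7) = (-279 + 2*sqrt(59))/216 = (-279 + 2*sqrt(59))*(1/216) = -31/24 + sqrt(59)/108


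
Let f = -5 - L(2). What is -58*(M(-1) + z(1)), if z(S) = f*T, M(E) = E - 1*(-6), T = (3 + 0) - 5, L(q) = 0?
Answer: -870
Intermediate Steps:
T = -2 (T = 3 - 5 = -2)
f = -5 (f = -5 - 1*0 = -5 + 0 = -5)
M(E) = 6 + E (M(E) = E + 6 = 6 + E)
z(S) = 10 (z(S) = -5*(-2) = 10)
-58*(M(-1) + z(1)) = -58*((6 - 1) + 10) = -58*(5 + 10) = -58*15 = -870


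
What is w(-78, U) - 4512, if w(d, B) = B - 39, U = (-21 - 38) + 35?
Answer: -4575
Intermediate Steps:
U = -24 (U = -59 + 35 = -24)
w(d, B) = -39 + B
w(-78, U) - 4512 = (-39 - 24) - 4512 = -63 - 4512 = -4575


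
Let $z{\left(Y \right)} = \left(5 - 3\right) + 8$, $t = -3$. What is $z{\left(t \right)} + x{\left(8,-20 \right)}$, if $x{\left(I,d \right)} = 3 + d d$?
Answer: $413$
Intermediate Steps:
$x{\left(I,d \right)} = 3 + d^{2}$
$z{\left(Y \right)} = 10$ ($z{\left(Y \right)} = 2 + 8 = 10$)
$z{\left(t \right)} + x{\left(8,-20 \right)} = 10 + \left(3 + \left(-20\right)^{2}\right) = 10 + \left(3 + 400\right) = 10 + 403 = 413$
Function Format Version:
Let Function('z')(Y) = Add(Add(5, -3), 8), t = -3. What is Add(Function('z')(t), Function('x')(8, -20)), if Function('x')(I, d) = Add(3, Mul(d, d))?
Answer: 413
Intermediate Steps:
Function('x')(I, d) = Add(3, Pow(d, 2))
Function('z')(Y) = 10 (Function('z')(Y) = Add(2, 8) = 10)
Add(Function('z')(t), Function('x')(8, -20)) = Add(10, Add(3, Pow(-20, 2))) = Add(10, Add(3, 400)) = Add(10, 403) = 413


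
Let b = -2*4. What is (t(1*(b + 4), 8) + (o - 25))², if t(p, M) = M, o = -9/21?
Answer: 14884/49 ≈ 303.75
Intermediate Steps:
o = -3/7 (o = -9*1/21 = -3/7 ≈ -0.42857)
b = -8
(t(1*(b + 4), 8) + (o - 25))² = (8 + (-3/7 - 25))² = (8 - 178/7)² = (-122/7)² = 14884/49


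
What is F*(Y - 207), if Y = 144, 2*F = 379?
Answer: -23877/2 ≈ -11939.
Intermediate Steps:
F = 379/2 (F = (½)*379 = 379/2 ≈ 189.50)
F*(Y - 207) = 379*(144 - 207)/2 = (379/2)*(-63) = -23877/2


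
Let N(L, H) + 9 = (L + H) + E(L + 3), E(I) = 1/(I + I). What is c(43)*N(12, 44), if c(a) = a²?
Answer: 2608939/30 ≈ 86965.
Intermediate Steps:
E(I) = 1/(2*I)
N(L, H) = -9 + H + L + 1/(2*(3 + L)) (N(L, H) = -9 + ((L + H) + 1/(2*(L + 3))) = -9 + ((H + L) + 1/(2*(3 + L))) = -9 + (H + L + 1/(2*(3 + L))) = -9 + H + L + 1/(2*(3 + L)))
c(43)*N(12, 44) = 43²*((½ + (3 + 12)*(-9 + 44 + 12))/(3 + 12)) = 1849*((½ + 15*47)/15) = 1849*((½ + 705)/15) = 1849*((1/15)*(1411/2)) = 1849*(1411/30) = 2608939/30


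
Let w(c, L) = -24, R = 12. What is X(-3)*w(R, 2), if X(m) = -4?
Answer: 96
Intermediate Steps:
X(-3)*w(R, 2) = -4*(-24) = 96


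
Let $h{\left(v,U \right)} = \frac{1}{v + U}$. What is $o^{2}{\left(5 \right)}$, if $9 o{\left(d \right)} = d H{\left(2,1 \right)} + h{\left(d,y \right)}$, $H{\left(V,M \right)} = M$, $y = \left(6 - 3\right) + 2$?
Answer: $\frac{289}{900} \approx 0.32111$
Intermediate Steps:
$y = 5$ ($y = 3 + 2 = 5$)
$h{\left(v,U \right)} = \frac{1}{U + v}$
$o{\left(d \right)} = \frac{d}{9} + \frac{1}{9 \left(5 + d\right)}$ ($o{\left(d \right)} = \frac{d 1 + \frac{1}{5 + d}}{9} = \frac{d + \frac{1}{5 + d}}{9} = \frac{d}{9} + \frac{1}{9 \left(5 + d\right)}$)
$o^{2}{\left(5 \right)} = \left(\frac{1 + 5 \left(5 + 5\right)}{9 \left(5 + 5\right)}\right)^{2} = \left(\frac{1 + 5 \cdot 10}{9 \cdot 10}\right)^{2} = \left(\frac{1}{9} \cdot \frac{1}{10} \left(1 + 50\right)\right)^{2} = \left(\frac{1}{9} \cdot \frac{1}{10} \cdot 51\right)^{2} = \left(\frac{17}{30}\right)^{2} = \frac{289}{900}$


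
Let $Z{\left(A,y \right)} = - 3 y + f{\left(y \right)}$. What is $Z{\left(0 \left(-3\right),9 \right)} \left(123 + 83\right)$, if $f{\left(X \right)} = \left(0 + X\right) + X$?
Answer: $-1854$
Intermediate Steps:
$f{\left(X \right)} = 2 X$ ($f{\left(X \right)} = X + X = 2 X$)
$Z{\left(A,y \right)} = - y$ ($Z{\left(A,y \right)} = - 3 y + 2 y = - y$)
$Z{\left(0 \left(-3\right),9 \right)} \left(123 + 83\right) = \left(-1\right) 9 \left(123 + 83\right) = \left(-9\right) 206 = -1854$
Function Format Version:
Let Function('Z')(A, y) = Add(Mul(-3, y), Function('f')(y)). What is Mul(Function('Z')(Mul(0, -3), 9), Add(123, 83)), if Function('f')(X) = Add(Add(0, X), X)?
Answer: -1854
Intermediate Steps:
Function('f')(X) = Mul(2, X) (Function('f')(X) = Add(X, X) = Mul(2, X))
Function('Z')(A, y) = Mul(-1, y) (Function('Z')(A, y) = Add(Mul(-3, y), Mul(2, y)) = Mul(-1, y))
Mul(Function('Z')(Mul(0, -3), 9), Add(123, 83)) = Mul(Mul(-1, 9), Add(123, 83)) = Mul(-9, 206) = -1854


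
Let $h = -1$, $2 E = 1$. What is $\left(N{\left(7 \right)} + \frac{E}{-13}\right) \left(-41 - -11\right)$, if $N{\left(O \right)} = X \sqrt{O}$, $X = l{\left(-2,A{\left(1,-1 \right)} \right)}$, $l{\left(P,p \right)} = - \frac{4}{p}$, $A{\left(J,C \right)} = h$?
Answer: $\frac{15}{13} - 120 \sqrt{7} \approx -316.34$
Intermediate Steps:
$E = \frac{1}{2}$ ($E = \frac{1}{2} \cdot 1 = \frac{1}{2} \approx 0.5$)
$A{\left(J,C \right)} = -1$
$X = 4$ ($X = - \frac{4}{-1} = \left(-4\right) \left(-1\right) = 4$)
$N{\left(O \right)} = 4 \sqrt{O}$
$\left(N{\left(7 \right)} + \frac{E}{-13}\right) \left(-41 - -11\right) = \left(4 \sqrt{7} + \frac{1}{2 \left(-13\right)}\right) \left(-41 - -11\right) = \left(4 \sqrt{7} + \frac{1}{2} \left(- \frac{1}{13}\right)\right) \left(-41 + 11\right) = \left(4 \sqrt{7} - \frac{1}{26}\right) \left(-30\right) = \left(- \frac{1}{26} + 4 \sqrt{7}\right) \left(-30\right) = \frac{15}{13} - 120 \sqrt{7}$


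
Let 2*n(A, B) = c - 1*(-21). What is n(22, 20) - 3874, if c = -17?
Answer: -3872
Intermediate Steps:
n(A, B) = 2 (n(A, B) = (-17 - 1*(-21))/2 = (-17 + 21)/2 = (½)*4 = 2)
n(22, 20) - 3874 = 2 - 3874 = -3872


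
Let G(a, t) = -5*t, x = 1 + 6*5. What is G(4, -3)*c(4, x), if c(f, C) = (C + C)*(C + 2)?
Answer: 30690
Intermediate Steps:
x = 31 (x = 1 + 30 = 31)
c(f, C) = 2*C*(2 + C) (c(f, C) = (2*C)*(2 + C) = 2*C*(2 + C))
G(4, -3)*c(4, x) = (-5*(-3))*(2*31*(2 + 31)) = 15*(2*31*33) = 15*2046 = 30690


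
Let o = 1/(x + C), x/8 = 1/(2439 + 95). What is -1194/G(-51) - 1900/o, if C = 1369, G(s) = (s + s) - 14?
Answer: -191144119001/73486 ≈ -2.6011e+6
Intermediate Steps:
x = 4/1267 (x = 8/(2439 + 95) = 8/2534 = 8*(1/2534) = 4/1267 ≈ 0.0031571)
G(s) = -14 + 2*s (G(s) = 2*s - 14 = -14 + 2*s)
o = 1267/1734527 (o = 1/(4/1267 + 1369) = 1/(1734527/1267) = 1267/1734527 ≈ 0.00073046)
-1194/G(-51) - 1900/o = -1194/(-14 + 2*(-51)) - 1900/1267/1734527 = -1194/(-14 - 102) - 1900*1734527/1267 = -1194/(-116) - 3295601300/1267 = -1194*(-1/116) - 3295601300/1267 = 597/58 - 3295601300/1267 = -191144119001/73486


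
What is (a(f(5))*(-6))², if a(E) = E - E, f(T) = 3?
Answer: 0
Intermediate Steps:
a(E) = 0
(a(f(5))*(-6))² = (0*(-6))² = 0² = 0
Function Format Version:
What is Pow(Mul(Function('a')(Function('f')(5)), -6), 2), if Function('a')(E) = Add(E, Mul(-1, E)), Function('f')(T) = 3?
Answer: 0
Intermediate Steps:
Function('a')(E) = 0
Pow(Mul(Function('a')(Function('f')(5)), -6), 2) = Pow(Mul(0, -6), 2) = Pow(0, 2) = 0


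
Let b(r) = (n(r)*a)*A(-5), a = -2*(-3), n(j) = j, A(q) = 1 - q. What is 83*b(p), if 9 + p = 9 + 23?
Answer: 68724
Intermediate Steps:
p = 23 (p = -9 + (9 + 23) = -9 + 32 = 23)
a = 6
b(r) = 36*r (b(r) = (r*6)*(1 - 1*(-5)) = (6*r)*(1 + 5) = (6*r)*6 = 36*r)
83*b(p) = 83*(36*23) = 83*828 = 68724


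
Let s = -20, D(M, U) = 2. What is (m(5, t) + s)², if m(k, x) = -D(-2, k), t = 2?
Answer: 484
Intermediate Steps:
m(k, x) = -2 (m(k, x) = -1*2 = -2)
(m(5, t) + s)² = (-2 - 20)² = (-22)² = 484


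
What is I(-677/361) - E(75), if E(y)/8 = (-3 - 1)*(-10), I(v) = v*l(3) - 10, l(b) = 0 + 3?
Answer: -121161/361 ≈ -335.63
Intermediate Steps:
l(b) = 3
I(v) = -10 + 3*v (I(v) = v*3 - 10 = 3*v - 10 = -10 + 3*v)
E(y) = 320 (E(y) = 8*((-3 - 1)*(-10)) = 8*(-4*(-10)) = 8*40 = 320)
I(-677/361) - E(75) = (-10 + 3*(-677/361)) - 1*320 = (-10 + 3*(-677*1/361)) - 320 = (-10 + 3*(-677/361)) - 320 = (-10 - 2031/361) - 320 = -5641/361 - 320 = -121161/361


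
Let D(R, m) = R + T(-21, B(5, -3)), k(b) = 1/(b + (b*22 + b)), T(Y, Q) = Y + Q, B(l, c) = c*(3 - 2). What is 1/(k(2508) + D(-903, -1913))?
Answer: -60192/55797983 ≈ -0.0010787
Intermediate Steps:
B(l, c) = c (B(l, c) = c*1 = c)
T(Y, Q) = Q + Y
k(b) = 1/(24*b) (k(b) = 1/(b + (22*b + b)) = 1/(b + 23*b) = 1/(24*b))
D(R, m) = -24 + R (D(R, m) = R + (-3 - 21) = R - 24 = -24 + R)
1/(k(2508) + D(-903, -1913)) = 1/((1/24)/2508 + (-24 - 903)) = 1/((1/24)*(1/2508) - 927) = 1/(1/60192 - 927) = 1/(-55797983/60192) = -60192/55797983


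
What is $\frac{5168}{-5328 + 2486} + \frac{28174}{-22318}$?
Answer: $- \frac{48852483}{15856939} \approx -3.0808$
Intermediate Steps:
$\frac{5168}{-5328 + 2486} + \frac{28174}{-22318} = \frac{5168}{-2842} + 28174 \left(- \frac{1}{22318}\right) = 5168 \left(- \frac{1}{2842}\right) - \frac{14087}{11159} = - \frac{2584}{1421} - \frac{14087}{11159} = - \frac{48852483}{15856939}$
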